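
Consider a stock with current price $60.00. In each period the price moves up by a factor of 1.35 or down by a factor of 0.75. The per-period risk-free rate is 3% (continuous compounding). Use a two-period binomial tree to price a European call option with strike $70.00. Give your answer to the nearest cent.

Risk-neutral probability p = (e^0.03 − 0.75)/(1.35 − 0.75) = 0.2805/0.6000 = 0.4674
Terminal stock prices: S_uu = 109.4, S_ud = 60.75, S_dd = 33.75
Terminal payoffs (S − K): max(39.35, 0) = 39.35, max(-9.25, 0) = 0, max(-36.25, 0) = 0
Node u (S = 81): V_u = e^(−0.03)·[0.4674·39.3500 + 0.5326·0.0000] = 17.8495
Node d (S = 45): V_d = e^(−0.03)·[0.4674·0.0000 + 0.5326·0.0000] = 0.0000
Node 0 (S = 60): V_0 = e^(−0.03)·[0.4674·17.8495 + 0.5326·0.0000] = 8.0967

$8.10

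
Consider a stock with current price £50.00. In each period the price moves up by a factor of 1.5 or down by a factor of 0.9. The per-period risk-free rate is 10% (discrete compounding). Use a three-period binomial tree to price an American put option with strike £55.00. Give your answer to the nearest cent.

£6.06

Risk-neutral probability p = (1 + 0.1 − 0.9)/(1.5 − 0.9) = 0.2000/0.6000 = 0.3333
Terminal stock prices: S_uuu = 168.8, S_uud = 101.2, S_udd = 60.75, S_ddd = 36.45
Terminal payoffs (K − S): max(-113.8, 0) = 0, max(-46.25, 0) = 0, max(-5.75, 0) = 0, max(18.55, 0) = 18.55
Node uu (S = 112.5): continuation = 1/1.1·[0.3333·0.0000 + 0.6667·0.0000] = 0.0000; exercise value = 0.0000 ≤ continuation, so V_uu = 0.0000
Node ud (S = 67.5): continuation = 1/1.1·[0.3333·0.0000 + 0.6667·0.0000] = 0.0000; exercise value = 0.0000 ≤ continuation, so V_ud = 0.0000
Node dd (S = 40.5): continuation = 1/1.1·[0.3333·0.0000 + 0.6667·18.5500] = 11.2424; exercise value = 14.5000 > continuation, so V_dd = 14.5000 (exercise)
Node u (S = 75): continuation = 1/1.1·[0.3333·0.0000 + 0.6667·0.0000] = 0.0000; exercise value = 0.0000 ≤ continuation, so V_u = 0.0000
Node d (S = 45): continuation = 1/1.1·[0.3333·0.0000 + 0.6667·14.5000] = 8.7879; exercise value = 10.0000 > continuation, so V_d = 10.0000 (exercise)
Node 0 (S = 50): continuation = 1/1.1·[0.3333·0.0000 + 0.6667·10.0000] = 6.0606; exercise value = 5.0000 ≤ continuation, so V_0 = 6.0606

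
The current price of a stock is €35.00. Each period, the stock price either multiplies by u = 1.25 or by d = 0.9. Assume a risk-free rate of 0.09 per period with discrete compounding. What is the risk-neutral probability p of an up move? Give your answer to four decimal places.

p = 0.5429

Risk-neutral probability p = (1 + 0.09 − 0.9)/(1.25 − 0.9) = 0.1900/0.3500 = 0.5429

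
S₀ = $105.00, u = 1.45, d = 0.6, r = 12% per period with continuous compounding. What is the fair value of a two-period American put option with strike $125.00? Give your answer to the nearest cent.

Risk-neutral probability p = (e^0.12 − 0.6)/(1.45 − 0.6) = 0.5275/0.8500 = 0.6206
Terminal stock prices: S_uu = 220.8, S_ud = 91.35, S_dd = 37.8
Terminal payoffs (K − S): max(-95.76, 0) = 0, max(33.65, 0) = 33.65, max(87.2, 0) = 87.2
Node u (S = 152.2): continuation = e^(−0.12)·[0.6206·0.0000 + 0.3794·33.6500] = 11.3236; exercise value = 0.0000 ≤ continuation, so V_u = 11.3236
Node d (S = 63): continuation = e^(−0.12)·[0.6206·33.6500 + 0.3794·87.2000] = 47.8651; exercise value = 62.0000 > continuation, so V_d = 62.0000 (exercise)
Node 0 (S = 105): continuation = e^(−0.12)·[0.6206·11.3236 + 0.3794·62.0000] = 27.0963; exercise value = 20.0000 ≤ continuation, so V_0 = 27.0963

$27.10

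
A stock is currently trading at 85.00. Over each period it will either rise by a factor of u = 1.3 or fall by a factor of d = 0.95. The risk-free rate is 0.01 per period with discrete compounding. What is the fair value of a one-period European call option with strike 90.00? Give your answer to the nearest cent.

Risk-neutral probability p = (1 + 0.01 − 0.95)/(1.3 − 0.95) = 0.0600/0.3500 = 0.1714
Terminal stock prices: S_u = 110.5, S_d = 80.75
Terminal payoffs (S − K): max(20.5, 0) = 20.5, max(-9.25, 0) = 0
Node 0 (S = 85): V_0 = 1/1.01·[0.1714·20.5000 + 0.8286·0.0000] = 3.4795

3.48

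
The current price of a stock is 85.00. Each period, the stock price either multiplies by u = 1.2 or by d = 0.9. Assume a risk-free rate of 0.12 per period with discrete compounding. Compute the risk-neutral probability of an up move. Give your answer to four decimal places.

p = 0.7333

Risk-neutral probability p = (1 + 0.12 − 0.9)/(1.2 − 0.9) = 0.2200/0.3000 = 0.7333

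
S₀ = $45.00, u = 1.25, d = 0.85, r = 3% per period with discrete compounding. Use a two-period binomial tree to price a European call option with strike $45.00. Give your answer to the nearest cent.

$6.14

Risk-neutral probability p = (1 + 0.03 − 0.85)/(1.25 − 0.85) = 0.1800/0.4000 = 0.4500
Terminal stock prices: S_uu = 70.31, S_ud = 47.81, S_dd = 32.51
Terminal payoffs (S − K): max(25.31, 0) = 25.31, max(2.812, 0) = 2.812, max(-12.49, 0) = 0
Node u (S = 56.25): V_u = 1/1.03·[0.4500·25.3125 + 0.5500·2.8125] = 12.5607
Node d (S = 38.25): V_d = 1/1.03·[0.4500·2.8125 + 0.5500·0.0000] = 1.2288
Node 0 (S = 45): V_0 = 1/1.03·[0.4500·12.5607 + 0.5500·1.2288] = 6.1438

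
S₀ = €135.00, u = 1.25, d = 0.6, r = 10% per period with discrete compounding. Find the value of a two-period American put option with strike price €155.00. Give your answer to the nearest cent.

€23.41

Risk-neutral probability p = (1 + 0.1 − 0.6)/(1.25 − 0.6) = 0.5000/0.6500 = 0.7692
Terminal stock prices: S_uu = 210.9, S_ud = 101.2, S_dd = 48.6
Terminal payoffs (K − S): max(-55.94, 0) = 0, max(53.75, 0) = 53.75, max(106.4, 0) = 106.4
Node u (S = 168.8): continuation = 1/1.1·[0.7692·0.0000 + 0.2308·53.7500] = 11.2762; exercise value = 0.0000 ≤ continuation, so V_u = 11.2762
Node d (S = 81): continuation = 1/1.1·[0.7692·53.7500 + 0.2308·106.4000] = 59.9091; exercise value = 74.0000 > continuation, so V_d = 74.0000 (exercise)
Node 0 (S = 135): continuation = 1/1.1·[0.7692·11.2762 + 0.2308·74.0000] = 23.4099; exercise value = 20.0000 ≤ continuation, so V_0 = 23.4099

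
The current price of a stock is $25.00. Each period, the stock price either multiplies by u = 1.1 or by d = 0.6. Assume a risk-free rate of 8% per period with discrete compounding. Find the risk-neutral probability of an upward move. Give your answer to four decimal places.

p = 0.9600

Risk-neutral probability p = (1 + 0.08 − 0.6)/(1.1 − 0.6) = 0.4800/0.5000 = 0.9600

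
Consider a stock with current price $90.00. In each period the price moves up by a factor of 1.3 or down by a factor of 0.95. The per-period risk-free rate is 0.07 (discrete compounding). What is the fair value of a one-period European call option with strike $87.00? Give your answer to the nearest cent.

$9.61

Risk-neutral probability p = (1 + 0.07 − 0.95)/(1.3 − 0.95) = 0.1200/0.3500 = 0.3429
Terminal stock prices: S_u = 117, S_d = 85.5
Terminal payoffs (S − K): max(30, 0) = 30, max(-1.5, 0) = 0
Node 0 (S = 90): V_0 = 1/1.07·[0.3429·30.0000 + 0.6571·0.0000] = 9.6128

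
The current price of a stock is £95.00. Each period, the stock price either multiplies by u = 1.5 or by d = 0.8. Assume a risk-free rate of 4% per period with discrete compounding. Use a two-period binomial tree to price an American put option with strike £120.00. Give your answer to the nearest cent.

£29.05

Risk-neutral probability p = (1 + 0.04 − 0.8)/(1.5 − 0.8) = 0.2400/0.7000 = 0.3429
Terminal stock prices: S_uu = 213.8, S_ud = 114, S_dd = 60.8
Terminal payoffs (K − S): max(-93.75, 0) = 0, max(6, 0) = 6, max(59.2, 0) = 59.2
Node u (S = 142.5): continuation = 1/1.04·[0.3429·0.0000 + 0.6571·6.0000] = 3.7912; exercise value = 0.0000 ≤ continuation, so V_u = 3.7912
Node d (S = 76): continuation = 1/1.04·[0.3429·6.0000 + 0.6571·59.2000] = 39.3846; exercise value = 44.0000 > continuation, so V_d = 44.0000 (exercise)
Node 0 (S = 95): continuation = 1/1.04·[0.3429·3.7912 + 0.6571·44.0000] = 29.0520; exercise value = 25.0000 ≤ continuation, so V_0 = 29.0520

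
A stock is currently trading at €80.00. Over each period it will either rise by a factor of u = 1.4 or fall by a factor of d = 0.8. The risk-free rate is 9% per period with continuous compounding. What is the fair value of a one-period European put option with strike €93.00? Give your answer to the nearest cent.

Risk-neutral probability p = (e^0.09 − 0.8)/(1.4 − 0.8) = 0.2942/0.6000 = 0.4903
Terminal stock prices: S_u = 112, S_d = 64
Terminal payoffs (K − S): max(-19, 0) = 0, max(29, 0) = 29
Node 0 (S = 80): V_0 = e^(−0.09)·[0.4903·0.0000 + 0.5097·29.0000] = 13.5093

€13.51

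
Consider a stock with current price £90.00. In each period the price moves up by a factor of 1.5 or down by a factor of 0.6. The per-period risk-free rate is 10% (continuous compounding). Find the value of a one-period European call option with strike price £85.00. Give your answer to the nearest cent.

£25.39

Risk-neutral probability p = (e^0.1 − 0.6)/(1.5 − 0.6) = 0.5052/0.9000 = 0.5613
Terminal stock prices: S_u = 135, S_d = 54
Terminal payoffs (S − K): max(50, 0) = 50, max(-31, 0) = 0
Node 0 (S = 90): V_0 = e^(−0.1)·[0.5613·50.0000 + 0.4387·0.0000] = 25.3943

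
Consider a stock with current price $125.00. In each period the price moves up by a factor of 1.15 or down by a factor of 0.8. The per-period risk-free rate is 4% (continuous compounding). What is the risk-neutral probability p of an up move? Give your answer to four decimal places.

p = 0.6880

Risk-neutral probability p = (e^0.04 − 0.8)/(1.15 − 0.8) = 0.2408/0.3500 = 0.6880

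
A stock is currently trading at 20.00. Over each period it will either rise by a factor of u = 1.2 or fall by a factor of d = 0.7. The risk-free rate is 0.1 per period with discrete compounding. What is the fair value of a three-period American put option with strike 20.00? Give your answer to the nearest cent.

Risk-neutral probability p = (1 + 0.1 − 0.7)/(1.2 − 0.7) = 0.4000/0.5000 = 0.8000
Terminal stock prices: S_uuu = 34.56, S_uud = 20.16, S_udd = 11.76, S_ddd = 6.86
Terminal payoffs (K − S): max(-14.56, 0) = 0, max(-0.16, 0) = 0, max(8.24, 0) = 8.24, max(13.14, 0) = 13.14
Node uu (S = 28.8): continuation = 1/1.1·[0.8000·0.0000 + 0.2000·0.0000] = 0.0000; exercise value = 0.0000 ≤ continuation, so V_uu = 0.0000
Node ud (S = 16.8): continuation = 1/1.1·[0.8000·0.0000 + 0.2000·8.2400] = 1.4982; exercise value = 3.2000 > continuation, so V_ud = 3.2000 (exercise)
Node dd (S = 9.8): continuation = 1/1.1·[0.8000·8.2400 + 0.2000·13.1400] = 8.3818; exercise value = 10.2000 > continuation, so V_dd = 10.2000 (exercise)
Node u (S = 24): continuation = 1/1.1·[0.8000·0.0000 + 0.2000·3.2000] = 0.5818; exercise value = 0.0000 ≤ continuation, so V_u = 0.5818
Node d (S = 14): continuation = 1/1.1·[0.8000·3.2000 + 0.2000·10.2000] = 4.1818; exercise value = 6.0000 > continuation, so V_d = 6.0000 (exercise)
Node 0 (S = 20): continuation = 1/1.1·[0.8000·0.5818 + 0.2000·6.0000] = 1.5140; exercise value = 0.0000 ≤ continuation, so V_0 = 1.5140

1.51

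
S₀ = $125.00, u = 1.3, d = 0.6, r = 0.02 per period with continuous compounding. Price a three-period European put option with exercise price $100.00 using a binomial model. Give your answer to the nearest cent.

Risk-neutral probability p = (e^0.02 − 0.6)/(1.3 − 0.6) = 0.4202/0.7000 = 0.6003
Terminal stock prices: S_uuu = 274.6, S_uud = 126.8, S_udd = 58.5, S_ddd = 27
Terminal payoffs (K − S): max(-174.6, 0) = 0, max(-26.75, 0) = 0, max(41.5, 0) = 41.5, max(73, 0) = 73
Node uu (S = 211.3): V_uu = e^(−0.02)·[0.6003·0.0000 + 0.3997·0.0000] = 0.0000
Node ud (S = 97.5): V_ud = e^(−0.02)·[0.6003·0.0000 + 0.3997·41.5000] = 16.2596
Node dd (S = 45): V_dd = e^(−0.02)·[0.6003·41.5000 + 0.3997·73.0000] = 53.0199
Node u (S = 162.5): V_u = e^(−0.02)·[0.6003·0.0000 + 0.3997·16.2596] = 6.3705
Node d (S = 75): V_d = e^(−0.02)·[0.6003·16.2596 + 0.3997·53.0199] = 30.3402
Node 0 (S = 125): V_0 = e^(−0.02)·[0.6003·6.3705 + 0.3997·30.3402] = 15.6356

$15.64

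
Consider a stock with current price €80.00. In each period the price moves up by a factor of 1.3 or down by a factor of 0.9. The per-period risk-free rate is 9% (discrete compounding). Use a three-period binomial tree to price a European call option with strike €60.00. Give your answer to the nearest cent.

€33.86

Risk-neutral probability p = (1 + 0.09 − 0.9)/(1.3 − 0.9) = 0.1900/0.4000 = 0.4750
Terminal stock prices: S_uuu = 175.8, S_uud = 121.7, S_udd = 84.24, S_ddd = 58.32
Terminal payoffs (S − K): max(115.8, 0) = 115.8, max(61.68, 0) = 61.68, max(24.24, 0) = 24.24, max(-1.68, 0) = 0
Node uu (S = 135.2): V_uu = 1/1.09·[0.4750·115.7600 + 0.5250·61.6800] = 80.1541
Node ud (S = 93.6): V_ud = 1/1.09·[0.4750·61.6800 + 0.5250·24.2400] = 38.5541
Node dd (S = 64.8): V_dd = 1/1.09·[0.4750·24.2400 + 0.5250·0.0000] = 10.5633
Node u (S = 104): V_u = 1/1.09·[0.4750·80.1541 + 0.5250·38.5541] = 53.4992
Node d (S = 72): V_d = 1/1.09·[0.4750·38.5541 + 0.5250·10.5633] = 21.8889
Node 0 (S = 80): V_0 = 1/1.09·[0.4750·53.4992 + 0.5250·21.8889] = 33.8567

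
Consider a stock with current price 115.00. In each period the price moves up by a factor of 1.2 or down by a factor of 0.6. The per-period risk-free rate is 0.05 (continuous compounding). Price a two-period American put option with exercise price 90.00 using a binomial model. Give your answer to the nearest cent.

Risk-neutral probability p = (e^0.05 − 0.6)/(1.2 − 0.6) = 0.4513/0.6000 = 0.7521
Terminal stock prices: S_uu = 165.6, S_ud = 82.8, S_dd = 41.4
Terminal payoffs (K − S): max(-75.6, 0) = 0, max(7.2, 0) = 7.2, max(48.6, 0) = 48.6
Node u (S = 138): continuation = e^(−0.05)·[0.7521·0.0000 + 0.2479·7.2000] = 1.6977; exercise value = 0.0000 ≤ continuation, so V_u = 1.6977
Node d (S = 69): continuation = e^(−0.05)·[0.7521·7.2000 + 0.2479·48.6000] = 16.6106; exercise value = 21.0000 > continuation, so V_d = 21.0000 (exercise)
Node 0 (S = 115): continuation = e^(−0.05)·[0.7521·1.6977 + 0.2479·21.0000] = 6.1662; exercise value = 0.0000 ≤ continuation, so V_0 = 6.1662

6.17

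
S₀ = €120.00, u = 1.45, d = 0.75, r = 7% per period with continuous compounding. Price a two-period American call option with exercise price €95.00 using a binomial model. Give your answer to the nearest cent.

Risk-neutral probability p = (e^0.07 − 0.75)/(1.45 − 0.75) = 0.3225/0.7000 = 0.4607
Terminal stock prices: S_uu = 252.3, S_ud = 130.5, S_dd = 67.5
Terminal payoffs (S − K): max(157.3, 0) = 157.3, max(35.5, 0) = 35.5, max(-27.5, 0) = 0
Node u (S = 174): continuation = e^(−0.07)·[0.4607·157.3000 + 0.5393·35.5000] = 85.4226; exercise value = 79.0000 ≤ continuation, so V_u = 85.4226
Node d (S = 90): continuation = e^(−0.07)·[0.4607·35.5000 + 0.5393·0.0000] = 15.2500; exercise value = 0.0000 ≤ continuation, so V_d = 15.2500
Node 0 (S = 120): continuation = e^(−0.07)·[0.4607·85.4226 + 0.5393·15.2500] = 44.3636; exercise value = 25.0000 ≤ continuation, so V_0 = 44.3636

€44.36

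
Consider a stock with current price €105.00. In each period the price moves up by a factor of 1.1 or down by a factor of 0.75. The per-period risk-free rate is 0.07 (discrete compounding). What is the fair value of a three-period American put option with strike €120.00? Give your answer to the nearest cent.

Risk-neutral probability p = (1 + 0.07 − 0.75)/(1.1 − 0.75) = 0.3200/0.3500 = 0.9143
Terminal stock prices: S_uuu = 139.8, S_uud = 95.29, S_udd = 64.97, S_ddd = 44.3
Terminal payoffs (K − S): max(-19.76, 0) = 0, max(24.71, 0) = 24.71, max(55.03, 0) = 55.03, max(75.7, 0) = 75.7
Node uu (S = 127.1): continuation = 1/1.07·[0.9143·0.0000 + 0.0857·24.7125] = 1.9796; exercise value = 0.0000 ≤ continuation, so V_uu = 1.9796
Node ud (S = 86.63): continuation = 1/1.07·[0.9143·24.7125 + 0.0857·55.0312] = 25.5245; exercise value = 33.3750 > continuation, so V_ud = 33.3750 (exercise)
Node dd (S = 59.06): continuation = 1/1.07·[0.9143·55.0312 + 0.0857·75.7031] = 53.0870; exercise value = 60.9375 > continuation, so V_dd = 60.9375 (exercise)
Node u (S = 115.5): continuation = 1/1.07·[0.9143·1.9796 + 0.0857·33.3750] = 4.3651; exercise value = 4.5000 > continuation, so V_u = 4.5000 (exercise)
Node d (S = 78.75): continuation = 1/1.07·[0.9143·33.3750 + 0.0857·60.9375] = 33.3995; exercise value = 41.2500 > continuation, so V_d = 41.2500 (exercise)
Node 0 (S = 105): continuation = 1/1.07·[0.9143·4.5000 + 0.0857·41.2500] = 7.1495; exercise value = 15.0000 > continuation, so V_0 = 15.0000 (exercise)

€15.00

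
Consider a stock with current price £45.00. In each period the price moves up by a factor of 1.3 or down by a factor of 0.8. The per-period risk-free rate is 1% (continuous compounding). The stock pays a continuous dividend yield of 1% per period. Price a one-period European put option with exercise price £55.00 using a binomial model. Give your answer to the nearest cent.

£11.29

Per-period risk-free factor R = e^0.01 = 1.0101; dividend-adjusted growth = e^(0.01−0.01) = 1.0000.
Risk-neutral probability p = (1.0000 − 0.8)/(1.3 − 0.8) = 0.2000/0.5000 = 0.4000
Terminal stock prices: S_u = 58.5, S_d = 36
Terminal payoffs (K − S): max(-3.5, 0) = 0, max(19, 0) = 19
Node 0 (S = 45): V_0 = e^(−0.01)·[0.4000·0.0000 + 0.6000·19.0000] = 11.2866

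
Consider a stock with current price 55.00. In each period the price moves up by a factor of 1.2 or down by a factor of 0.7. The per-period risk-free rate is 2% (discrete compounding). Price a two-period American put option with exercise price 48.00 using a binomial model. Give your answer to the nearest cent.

Risk-neutral probability p = (1 + 0.02 − 0.7)/(1.2 − 0.7) = 0.3200/0.5000 = 0.6400
Terminal stock prices: S_uu = 79.2, S_ud = 46.2, S_dd = 26.95
Terminal payoffs (K − S): max(-31.2, 0) = 0, max(1.8, 0) = 1.8, max(21.05, 0) = 21.05
Node u (S = 66): continuation = 1/1.02·[0.6400·0.0000 + 0.3600·1.8000] = 0.6353; exercise value = 0.0000 ≤ continuation, so V_u = 0.6353
Node d (S = 38.5): continuation = 1/1.02·[0.6400·1.8000 + 0.3600·21.0500] = 8.5588; exercise value = 9.5000 > continuation, so V_d = 9.5000 (exercise)
Node 0 (S = 55): continuation = 1/1.02·[0.6400·0.6353 + 0.3600·9.5000] = 3.7516; exercise value = 0.0000 ≤ continuation, so V_0 = 3.7516

3.75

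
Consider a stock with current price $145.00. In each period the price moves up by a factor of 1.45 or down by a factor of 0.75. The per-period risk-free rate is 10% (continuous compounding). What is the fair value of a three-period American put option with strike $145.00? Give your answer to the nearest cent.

Risk-neutral probability p = (e^0.1 − 0.75)/(1.45 − 0.75) = 0.3552/0.7000 = 0.5074
Terminal stock prices: S_uuu = 442.1, S_uud = 228.6, S_udd = 118.3, S_ddd = 61.17
Terminal payoffs (K − S): max(-297.1, 0) = 0, max(-83.65, 0) = 0, max(26.73, 0) = 26.73, max(83.83, 0) = 83.83
Node uu (S = 304.9): continuation = e^(−0.1)·[0.5074·0.0000 + 0.4926·0.0000] = 0.0000; exercise value = 0.0000 ≤ continuation, so V_uu = 0.0000
Node ud (S = 157.7): continuation = e^(−0.1)·[0.5074·0.0000 + 0.4926·26.7344] = 11.9164; exercise value = 0.0000 ≤ continuation, so V_ud = 11.9164
Node dd (S = 81.56): continuation = e^(−0.1)·[0.5074·26.7344 + 0.4926·83.8281] = 49.6389; exercise value = 63.4375 > continuation, so V_dd = 63.4375 (exercise)
Node u (S = 210.2): continuation = e^(−0.1)·[0.5074·0.0000 + 0.4926·11.9164] = 5.3116; exercise value = 0.0000 ≤ continuation, so V_u = 5.3116
Node d (S = 108.8): continuation = e^(−0.1)·[0.5074·11.9164 + 0.4926·63.4375] = 33.7472; exercise value = 36.2500 > continuation, so V_d = 36.2500 (exercise)
Node 0 (S = 145): continuation = e^(−0.1)·[0.5074·5.3116 + 0.4926·36.2500] = 18.5964; exercise value = 0.0000 ≤ continuation, so V_0 = 18.5964

$18.60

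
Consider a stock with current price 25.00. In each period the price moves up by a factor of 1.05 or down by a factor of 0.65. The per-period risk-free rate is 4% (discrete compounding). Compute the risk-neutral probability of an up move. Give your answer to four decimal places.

p = 0.9750

Risk-neutral probability p = (1 + 0.04 − 0.65)/(1.05 − 0.65) = 0.3900/0.4000 = 0.9750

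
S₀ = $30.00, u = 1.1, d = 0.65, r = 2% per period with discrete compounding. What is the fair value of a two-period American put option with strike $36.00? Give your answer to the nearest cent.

Risk-neutral probability p = (1 + 0.02 − 0.65)/(1.1 − 0.65) = 0.3700/0.4500 = 0.8222
Terminal stock prices: S_uu = 36.3, S_ud = 21.45, S_dd = 12.68
Terminal payoffs (K − S): max(-0.3, 0) = 0, max(14.55, 0) = 14.55, max(23.32, 0) = 23.32
Node u (S = 33): continuation = 1/1.02·[0.8222·0.0000 + 0.1778·14.5500] = 2.5359; exercise value = 3.0000 > continuation, so V_u = 3.0000 (exercise)
Node d (S = 19.5): continuation = 1/1.02·[0.8222·14.5500 + 0.1778·23.3250] = 15.7941; exercise value = 16.5000 > continuation, so V_d = 16.5000 (exercise)
Node 0 (S = 30): continuation = 1/1.02·[0.8222·3.0000 + 0.1778·16.5000] = 5.2941; exercise value = 6.0000 > continuation, so V_0 = 6.0000 (exercise)

$6.00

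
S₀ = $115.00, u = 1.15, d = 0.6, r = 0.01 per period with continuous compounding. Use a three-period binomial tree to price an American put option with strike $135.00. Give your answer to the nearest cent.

$32.98

Risk-neutral probability p = (e^0.01 − 0.6)/(1.15 − 0.6) = 0.4101/0.5500 = 0.7455
Terminal stock prices: S_uuu = 174.9, S_uud = 91.25, S_udd = 47.61, S_ddd = 24.84
Terminal payoffs (K − S): max(-39.9, 0) = 0, max(43.75, 0) = 43.75, max(87.39, 0) = 87.39, max(110.2, 0) = 110.2
Node uu (S = 152.1): continuation = e^(−0.01)·[0.7455·0.0000 + 0.2545·43.7475] = 11.0210; exercise value = 0.0000 ≤ continuation, so V_uu = 11.0210
Node ud (S = 79.35): continuation = e^(−0.01)·[0.7455·43.7475 + 0.2545·87.3900] = 54.3067; exercise value = 55.6500 > continuation, so V_ud = 55.6500 (exercise)
Node dd (S = 41.4): continuation = e^(−0.01)·[0.7455·87.3900 + 0.2545·110.1600] = 92.2567; exercise value = 93.6000 > continuation, so V_dd = 93.6000 (exercise)
Node u (S = 132.2): continuation = e^(−0.01)·[0.7455·11.0210 + 0.2545·55.6500] = 22.1544; exercise value = 2.7500 ≤ continuation, so V_u = 22.1544
Node d (S = 69): continuation = e^(−0.01)·[0.7455·55.6500 + 0.2545·93.6000] = 64.6567; exercise value = 66.0000 > continuation, so V_d = 66.0000 (exercise)
Node 0 (S = 115): continuation = e^(−0.01)·[0.7455·22.1544 + 0.2545·66.0000] = 32.9796; exercise value = 20.0000 ≤ continuation, so V_0 = 32.9796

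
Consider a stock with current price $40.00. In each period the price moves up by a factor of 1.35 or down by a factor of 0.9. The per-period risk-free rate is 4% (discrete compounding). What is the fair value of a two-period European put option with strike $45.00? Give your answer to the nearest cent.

Risk-neutral probability p = (1 + 0.04 − 0.9)/(1.35 − 0.9) = 0.1400/0.4500 = 0.3111
Terminal stock prices: S_uu = 72.9, S_ud = 48.6, S_dd = 32.4
Terminal payoffs (K − S): max(-27.9, 0) = 0, max(-3.6, 0) = 0, max(12.6, 0) = 12.6
Node u (S = 54): V_u = 1/1.04·[0.3111·0.0000 + 0.6889·0.0000] = 0.0000
Node d (S = 36): V_d = 1/1.04·[0.3111·0.0000 + 0.6889·12.6000] = 8.3462
Node 0 (S = 40): V_0 = 1/1.04·[0.3111·0.0000 + 0.6889·8.3462] = 5.5284

$5.53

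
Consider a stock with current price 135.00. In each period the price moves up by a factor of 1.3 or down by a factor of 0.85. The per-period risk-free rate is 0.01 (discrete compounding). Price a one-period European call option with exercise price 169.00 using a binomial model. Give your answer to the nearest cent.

2.29

Risk-neutral probability p = (1 + 0.01 − 0.85)/(1.3 − 0.85) = 0.1600/0.4500 = 0.3556
Terminal stock prices: S_u = 175.5, S_d = 114.8
Terminal payoffs (S − K): max(6.5, 0) = 6.5, max(-54.25, 0) = 0
Node 0 (S = 135): V_0 = 1/1.01·[0.3556·6.5000 + 0.6444·0.0000] = 2.2882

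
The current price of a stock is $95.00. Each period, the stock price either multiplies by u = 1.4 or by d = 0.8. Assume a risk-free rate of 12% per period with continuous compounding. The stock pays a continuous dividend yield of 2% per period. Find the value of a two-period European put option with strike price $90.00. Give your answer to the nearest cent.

Per-period risk-free factor R = e^0.12 = 1.1275; dividend-adjusted growth = e^(0.12−0.02) = 1.1052.
Risk-neutral probability p = (1.1052 − 0.8)/(1.4 − 0.8) = 0.3052/0.6000 = 0.5086
Terminal stock prices: S_uu = 186.2, S_ud = 106.4, S_dd = 60.8
Terminal payoffs (K − S): max(-96.2, 0) = 0, max(-16.4, 0) = 0, max(29.2, 0) = 29.2
Node u (S = 133): V_u = e^(−0.12)·[0.5086·0.0000 + 0.4914·0.0000] = 0.0000
Node d (S = 76): V_d = e^(−0.12)·[0.5086·0.0000 + 0.4914·29.2000] = 12.7258
Node 0 (S = 95): V_0 = e^(−0.12)·[0.5086·0.0000 + 0.4914·12.7258] = 5.5461

$5.55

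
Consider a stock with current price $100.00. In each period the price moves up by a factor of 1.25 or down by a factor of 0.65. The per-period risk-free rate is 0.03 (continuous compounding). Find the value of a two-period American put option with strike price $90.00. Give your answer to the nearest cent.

Risk-neutral probability p = (e^0.03 − 0.65)/(1.25 − 0.65) = 0.3805/0.6000 = 0.6341
Terminal stock prices: S_uu = 156.2, S_ud = 81.25, S_dd = 42.25
Terminal payoffs (K − S): max(-66.25, 0) = 0, max(8.75, 0) = 8.75, max(47.75, 0) = 47.75
Node u (S = 125): continuation = e^(−0.03)·[0.6341·0.0000 + 0.3659·8.7500] = 3.1071; exercise value = 0.0000 ≤ continuation, so V_u = 3.1071
Node d (S = 65): continuation = e^(−0.03)·[0.6341·8.7500 + 0.3659·47.7500] = 22.3401; exercise value = 25.0000 > continuation, so V_d = 25.0000 (exercise)
Node 0 (S = 100): continuation = e^(−0.03)·[0.6341·3.1071 + 0.3659·25.0000] = 10.7893; exercise value = 0.0000 ≤ continuation, so V_0 = 10.7893

$10.79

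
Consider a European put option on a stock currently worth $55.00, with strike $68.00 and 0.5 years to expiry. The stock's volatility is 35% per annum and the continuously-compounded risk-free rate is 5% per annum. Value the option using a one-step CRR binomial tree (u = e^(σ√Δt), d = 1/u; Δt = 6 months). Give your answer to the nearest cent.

$12.49

CRR parameters: u = e^(σ√Δt) = e^(0.35·√0.5) = 1.2808, d = 1/u = 0.7808
Per-period rate: rΔt = 0.05·0.5 = 0.025, so R = e^0.025 = 1.0253
Risk-neutral probability p = (e^0.025 − 0.7808)/(1.2808 − 0.7808) = 0.2446/0.5000 = 0.4891
Terminal stock prices: S_u = 70.44, S_d = 42.94
Terminal payoffs (K − S): max(-2.444, 0) = 0, max(25.06, 0) = 25.06
Node 0 (S = 55): V_0 = e^(−0.025)·[0.4891·0.0000 + 0.5109·25.0582] = 12.4869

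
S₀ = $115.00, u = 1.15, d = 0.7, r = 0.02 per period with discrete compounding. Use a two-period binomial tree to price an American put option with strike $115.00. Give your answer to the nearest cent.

$14.20

Risk-neutral probability p = (1 + 0.02 − 0.7)/(1.15 − 0.7) = 0.3200/0.4500 = 0.7111
Terminal stock prices: S_uu = 152.1, S_ud = 92.57, S_dd = 56.35
Terminal payoffs (K − S): max(-37.09, 0) = 0, max(22.43, 0) = 22.43, max(58.65, 0) = 58.65
Node u (S = 132.2): continuation = 1/1.02·[0.7111·0.0000 + 0.2889·22.4250] = 6.3513; exercise value = 0.0000 ≤ continuation, so V_u = 6.3513
Node d (S = 80.5): continuation = 1/1.02·[0.7111·22.4250 + 0.2889·58.6500] = 32.2451; exercise value = 34.5000 > continuation, so V_d = 34.5000 (exercise)
Node 0 (S = 115): continuation = 1/1.02·[0.7111·6.3513 + 0.2889·34.5000] = 14.1992; exercise value = 0.0000 ≤ continuation, so V_0 = 14.1992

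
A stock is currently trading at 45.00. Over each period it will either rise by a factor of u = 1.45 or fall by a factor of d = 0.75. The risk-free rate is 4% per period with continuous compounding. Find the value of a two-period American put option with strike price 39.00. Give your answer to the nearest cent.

Risk-neutral probability p = (e^0.04 − 0.75)/(1.45 − 0.75) = 0.2908/0.7000 = 0.4154
Terminal stock prices: S_uu = 94.61, S_ud = 48.94, S_dd = 25.31
Terminal payoffs (K − S): max(-55.61, 0) = 0, max(-9.938, 0) = 0, max(13.69, 0) = 13.69
Node u (S = 65.25): continuation = e^(−0.04)·[0.4154·0.0000 + 0.5846·0.0000] = 0.0000; exercise value = 0.0000 ≤ continuation, so V_u = 0.0000
Node d (S = 33.75): continuation = e^(−0.04)·[0.4154·0.0000 + 0.5846·13.6875] = 7.6874; exercise value = 5.2500 ≤ continuation, so V_d = 7.6874
Node 0 (S = 45): continuation = e^(−0.04)·[0.4154·0.0000 + 0.5846·7.6874] = 4.3175; exercise value = 0.0000 ≤ continuation, so V_0 = 4.3175

4.32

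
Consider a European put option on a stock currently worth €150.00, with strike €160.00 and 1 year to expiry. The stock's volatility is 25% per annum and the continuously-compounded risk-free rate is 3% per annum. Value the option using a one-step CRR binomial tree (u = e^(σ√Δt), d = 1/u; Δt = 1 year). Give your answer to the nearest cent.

€21.03

CRR parameters: u = e^(σ√Δt) = e^(0.25·√1) = 1.2840, d = 1/u = 0.7788
Per-period rate: rΔt = 0.03·1 = 0.03, so R = e^0.03 = 1.0305
Risk-neutral probability p = (e^0.03 − 0.7788)/(1.2840 − 0.7788) = 0.2517/0.5052 = 0.4981
Terminal stock prices: S_u = 192.6, S_d = 116.8
Terminal payoffs (K − S): max(-32.6, 0) = 0, max(43.18, 0) = 43.18
Node 0 (S = 150): V_0 = e^(−0.03)·[0.4981·0.0000 + 0.5019·43.1799] = 21.0314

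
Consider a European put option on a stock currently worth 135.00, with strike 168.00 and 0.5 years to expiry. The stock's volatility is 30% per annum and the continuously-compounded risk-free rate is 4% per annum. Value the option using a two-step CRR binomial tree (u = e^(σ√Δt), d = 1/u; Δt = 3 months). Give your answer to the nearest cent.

33.10

CRR parameters: u = e^(σ√Δt) = e^(0.3·√0.25) = 1.1618, d = 1/u = 0.8607
Per-period rate: rΔt = 0.04·0.25 = 0.01, so R = e^0.01 = 1.0101
Risk-neutral probability p = (e^0.01 − 0.8607)/(1.1618 − 0.8607) = 0.1493/0.3011 = 0.4959
Terminal stock prices: S_uu = 182.2, S_ud = 135, S_dd = 100
Terminal payoffs (K − S): max(-14.23, 0) = 0, max(33, 0) = 33, max(67.99, 0) = 67.99
Node u (S = 156.8): V_u = e^(−0.01)·[0.4959·0.0000 + 0.5041·33.0000] = 16.4683
Node d (S = 116.2): V_d = e^(−0.01)·[0.4959·33.0000 + 0.5041·67.9895] = 50.1328
Node 0 (S = 135): V_0 = e^(−0.01)·[0.4959·16.4683 + 0.5041·50.1328] = 33.1043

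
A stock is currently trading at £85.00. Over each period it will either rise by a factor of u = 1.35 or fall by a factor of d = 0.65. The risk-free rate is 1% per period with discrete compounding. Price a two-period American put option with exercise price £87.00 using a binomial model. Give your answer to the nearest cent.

Risk-neutral probability p = (1 + 0.01 − 0.65)/(1.35 − 0.65) = 0.3600/0.7000 = 0.5143
Terminal stock prices: S_uu = 154.9, S_ud = 74.59, S_dd = 35.91
Terminal payoffs (K − S): max(-67.91, 0) = 0, max(12.41, 0) = 12.41, max(51.09, 0) = 51.09
Node u (S = 114.8): continuation = 1/1.01·[0.5143·0.0000 + 0.4857·12.4125] = 5.9692; exercise value = 0.0000 ≤ continuation, so V_u = 5.9692
Node d (S = 55.25): continuation = 1/1.01·[0.5143·12.4125 + 0.4857·51.0875] = 30.8886; exercise value = 31.7500 > continuation, so V_d = 31.7500 (exercise)
Node 0 (S = 85): continuation = 1/1.01·[0.5143·5.9692 + 0.4857·31.7500] = 18.3082; exercise value = 2.0000 ≤ continuation, so V_0 = 18.3082

£18.31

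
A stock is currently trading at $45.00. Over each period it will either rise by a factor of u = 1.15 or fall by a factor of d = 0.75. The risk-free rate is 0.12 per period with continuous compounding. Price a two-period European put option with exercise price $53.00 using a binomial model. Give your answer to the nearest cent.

$1.25

Risk-neutral probability p = (e^0.12 − 0.75)/(1.15 − 0.75) = 0.3775/0.4000 = 0.9437
Terminal stock prices: S_uu = 59.51, S_ud = 38.81, S_dd = 25.31
Terminal payoffs (K − S): max(-6.512, 0) = 0, max(14.19, 0) = 14.19, max(27.69, 0) = 27.69
Node u (S = 51.75): V_u = e^(−0.12)·[0.9437·0.0000 + 0.0563·14.1875] = 0.7079
Node d (S = 33.75): V_d = e^(−0.12)·[0.9437·14.1875 + 0.0563·27.6875] = 13.2568
Node 0 (S = 45): V_0 = e^(−0.12)·[0.9437·0.7079 + 0.0563·13.2568] = 1.2540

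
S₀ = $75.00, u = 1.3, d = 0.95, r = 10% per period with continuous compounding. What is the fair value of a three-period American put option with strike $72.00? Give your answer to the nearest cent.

Risk-neutral probability p = (e^0.1 − 0.95)/(1.3 − 0.95) = 0.1552/0.3500 = 0.4433
Terminal stock prices: S_uuu = 164.8, S_uud = 120.4, S_udd = 87.99, S_ddd = 64.3
Terminal payoffs (K − S): max(-92.78, 0) = 0, max(-48.41, 0) = 0, max(-15.99, 0) = 0, max(7.697, 0) = 7.697
Node uu (S = 126.8): continuation = e^(−0.1)·[0.4433·0.0000 + 0.5567·0.0000] = 0.0000; exercise value = 0.0000 ≤ continuation, so V_uu = 0.0000
Node ud (S = 92.62): continuation = e^(−0.1)·[0.4433·0.0000 + 0.5567·0.0000] = 0.0000; exercise value = 0.0000 ≤ continuation, so V_ud = 0.0000
Node dd (S = 67.69): continuation = e^(−0.1)·[0.4433·0.0000 + 0.5567·7.6969] = 3.8768; exercise value = 4.3125 > continuation, so V_dd = 4.3125 (exercise)
Node u (S = 97.5): continuation = e^(−0.1)·[0.4433·0.0000 + 0.5567·0.0000] = 0.0000; exercise value = 0.0000 ≤ continuation, so V_u = 0.0000
Node d (S = 71.25): continuation = e^(−0.1)·[0.4433·0.0000 + 0.5567·4.3125] = 2.1721; exercise value = 0.7500 ≤ continuation, so V_d = 2.1721
Node 0 (S = 75): continuation = e^(−0.1)·[0.4433·0.0000 + 0.5567·2.1721] = 1.0941; exercise value = 0.0000 ≤ continuation, so V_0 = 1.0941

$1.09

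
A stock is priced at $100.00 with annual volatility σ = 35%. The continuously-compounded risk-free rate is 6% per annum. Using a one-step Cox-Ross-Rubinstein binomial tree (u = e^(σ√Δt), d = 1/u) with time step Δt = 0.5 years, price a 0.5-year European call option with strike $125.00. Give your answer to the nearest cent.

CRR parameters: u = e^(σ√Δt) = e^(0.35·√0.5) = 1.2808, d = 1/u = 0.7808
Per-period rate: rΔt = 0.06·0.5 = 0.03, so R = e^0.03 = 1.0305
Risk-neutral probability p = (e^0.03 − 0.7808)/(1.2808 − 0.7808) = 0.2497/0.5000 = 0.4993
Terminal stock prices: S_u = 128.1, S_d = 78.08
Terminal payoffs (S − K): max(3.08, 0) = 3.08, max(-46.92, 0) = 0
Node 0 (S = 100): V_0 = e^(−0.03)·[0.4993·3.0803 + 0.5007·0.0000] = 1.4927

$1.49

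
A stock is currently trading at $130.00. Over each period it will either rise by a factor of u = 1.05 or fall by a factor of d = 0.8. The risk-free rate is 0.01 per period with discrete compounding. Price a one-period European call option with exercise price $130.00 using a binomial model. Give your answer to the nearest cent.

$5.41

Risk-neutral probability p = (1 + 0.01 − 0.8)/(1.05 − 0.8) = 0.2100/0.2500 = 0.8400
Terminal stock prices: S_u = 136.5, S_d = 104
Terminal payoffs (S − K): max(6.5, 0) = 6.5, max(-26, 0) = 0
Node 0 (S = 130): V_0 = 1/1.01·[0.8400·6.5000 + 0.1600·0.0000] = 5.4059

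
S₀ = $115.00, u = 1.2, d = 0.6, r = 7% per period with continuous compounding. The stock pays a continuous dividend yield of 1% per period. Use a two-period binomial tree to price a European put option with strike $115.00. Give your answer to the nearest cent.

$13.32

Per-period risk-free factor R = e^0.07 = 1.0725; dividend-adjusted growth = e^(0.07−0.01) = 1.0618.
Risk-neutral probability p = (1.0618 − 0.6)/(1.2 − 0.6) = 0.4618/0.6000 = 0.7697
Terminal stock prices: S_uu = 165.6, S_ud = 82.8, S_dd = 41.4
Terminal payoffs (K − S): max(-50.6, 0) = 0, max(32.2, 0) = 32.2, max(73.6, 0) = 73.6
Node u (S = 138): V_u = e^(−0.07)·[0.7697·0.0000 + 0.2303·32.2000] = 6.9135
Node d (S = 69): V_d = e^(−0.07)·[0.7697·32.2000 + 0.2303·73.6000] = 38.9119
Node 0 (S = 115): V_0 = e^(−0.07)·[0.7697·6.9135 + 0.2303·38.9119] = 13.3163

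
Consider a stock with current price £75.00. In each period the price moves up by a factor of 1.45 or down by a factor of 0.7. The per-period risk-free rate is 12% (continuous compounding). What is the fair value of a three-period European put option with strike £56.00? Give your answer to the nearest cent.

Risk-neutral probability p = (e^0.12 − 0.7)/(1.45 − 0.7) = 0.4275/0.7500 = 0.5700
Terminal stock prices: S_uuu = 228.6, S_uud = 110.4, S_udd = 53.29, S_ddd = 25.72
Terminal payoffs (K − S): max(-172.6, 0) = 0, max(-54.38, 0) = 0, max(2.713, 0) = 2.713, max(30.28, 0) = 30.28
Node uu (S = 157.7): V_uu = e^(−0.12)·[0.5700·0.0000 + 0.4300·0.0000] = 0.0000
Node ud (S = 76.12): V_ud = e^(−0.12)·[0.5700·0.0000 + 0.4300·2.7125] = 1.0345
Node dd (S = 36.75): V_dd = e^(−0.12)·[0.5700·2.7125 + 0.4300·30.2750] = 12.9175
Node u (S = 108.8): V_u = e^(−0.12)·[0.5700·0.0000 + 0.4300·1.0345] = 0.3945
Node d (S = 52.5): V_d = e^(−0.12)·[0.5700·1.0345 + 0.4300·12.9175] = 5.4495
Node 0 (S = 75): V_0 = e^(−0.12)·[0.5700·0.3945 + 0.4300·5.4495] = 2.2778

£2.28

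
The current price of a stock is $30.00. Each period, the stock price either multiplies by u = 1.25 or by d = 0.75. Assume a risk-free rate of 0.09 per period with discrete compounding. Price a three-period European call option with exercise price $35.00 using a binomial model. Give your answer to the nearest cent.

$5.78

Risk-neutral probability p = (1 + 0.09 − 0.75)/(1.25 − 0.75) = 0.3400/0.5000 = 0.6800
Terminal stock prices: S_uuu = 58.59, S_uud = 35.16, S_udd = 21.09, S_ddd = 12.66
Terminal payoffs (S − K): max(23.59, 0) = 23.59, max(0.1562, 0) = 0.1562, max(-13.91, 0) = 0, max(-22.34, 0) = 0
Node uu (S = 46.88): V_uu = 1/1.09·[0.6800·23.5938 + 0.3200·0.1562] = 14.7649
Node ud (S = 28.12): V_ud = 1/1.09·[0.6800·0.1562 + 0.3200·0.0000] = 0.0975
Node dd (S = 16.88): V_dd = 1/1.09·[0.6800·0.0000 + 0.3200·0.0000] = 0.0000
Node u (S = 37.5): V_u = 1/1.09·[0.6800·14.7649 + 0.3200·0.0975] = 9.2398
Node d (S = 22.5): V_d = 1/1.09·[0.6800·0.0975 + 0.3200·0.0000] = 0.0608
Node 0 (S = 30): V_0 = 1/1.09·[0.6800·9.2398 + 0.3200·0.0608] = 5.7821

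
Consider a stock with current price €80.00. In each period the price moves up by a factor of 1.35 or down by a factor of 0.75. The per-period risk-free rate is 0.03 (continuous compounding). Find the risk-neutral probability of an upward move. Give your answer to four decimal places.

p = 0.4674

Risk-neutral probability p = (e^0.03 − 0.75)/(1.35 − 0.75) = 0.2805/0.6000 = 0.4674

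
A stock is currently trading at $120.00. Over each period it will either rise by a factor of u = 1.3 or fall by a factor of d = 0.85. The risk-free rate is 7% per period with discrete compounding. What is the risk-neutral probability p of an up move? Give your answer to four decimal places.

Risk-neutral probability p = (1 + 0.07 − 0.85)/(1.3 − 0.85) = 0.2200/0.4500 = 0.4889

p = 0.4889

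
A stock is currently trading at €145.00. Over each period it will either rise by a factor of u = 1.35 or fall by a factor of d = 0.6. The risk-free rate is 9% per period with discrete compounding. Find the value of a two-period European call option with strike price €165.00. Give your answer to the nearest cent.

Risk-neutral probability p = (1 + 0.09 − 0.6)/(1.35 − 0.6) = 0.4900/0.7500 = 0.6533
Terminal stock prices: S_uu = 264.3, S_ud = 117.4, S_dd = 52.2
Terminal payoffs (S − K): max(99.26, 0) = 99.26, max(-47.55, 0) = 0, max(-112.8, 0) = 0
Node u (S = 195.8): V_u = 1/1.09·[0.6533·99.2625 + 0.3467·0.0000] = 59.4968
Node d (S = 87): V_d = 1/1.09·[0.6533·0.0000 + 0.3467·0.0000] = 0.0000
Node 0 (S = 145): V_0 = 1/1.09·[0.6533·59.4968 + 0.3467·0.0000] = 35.6617

€35.66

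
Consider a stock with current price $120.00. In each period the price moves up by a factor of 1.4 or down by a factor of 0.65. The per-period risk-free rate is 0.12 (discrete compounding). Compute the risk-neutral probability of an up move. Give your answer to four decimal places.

Risk-neutral probability p = (1 + 0.12 − 0.65)/(1.4 − 0.65) = 0.4700/0.7500 = 0.6267

p = 0.6267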